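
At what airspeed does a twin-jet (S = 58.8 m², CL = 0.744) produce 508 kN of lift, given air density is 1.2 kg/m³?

L = ½ρv²S·CL ⇒ v = √(2L/(ρ·S·CL))
v = √(2 × 5.08×10^5 / (1.2 × 58.8 × 0.744)) = √19350 = 139 m/s

v = 139 m/s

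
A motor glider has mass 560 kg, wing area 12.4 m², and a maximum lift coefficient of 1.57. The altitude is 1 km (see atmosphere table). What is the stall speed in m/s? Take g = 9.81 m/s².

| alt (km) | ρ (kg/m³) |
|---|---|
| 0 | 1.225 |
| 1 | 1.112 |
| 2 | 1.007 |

At 1 km, from the table: ρ = 1.112 kg/m³.
Stall occurs when L = W at CL,max. W = mg = 560 × 9.81 = 5494 N.
From L = ½ρV²S·CL,max = W: V_stall = √(2W/(ρSCL,max)) = √(2·5494/(1.112·12.4·1.57))
V_stall = √507.5 = 22.5 m/s

V_stall = 22.5 m/s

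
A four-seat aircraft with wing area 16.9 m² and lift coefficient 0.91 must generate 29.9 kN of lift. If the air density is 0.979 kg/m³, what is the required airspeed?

L = ½ρv²S·CL ⇒ v = √(2L/(ρ·S·CL))
v = √(2 × 29900 / (0.979 × 16.9 × 0.91)) = √3972 = 63 m/s

v = 63 m/s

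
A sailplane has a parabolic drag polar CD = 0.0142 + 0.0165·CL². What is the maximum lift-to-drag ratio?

For CD = CD0 + K·CL², (L/D)max occurs at CL* = √(CD0/K) and equals 1/(2√(K·CD0)).
(L/D)max = 1/(2√(0.0165 × 0.0142)) = 1/(2 × 0.01531) = 32.7

(L/D)max = 32.7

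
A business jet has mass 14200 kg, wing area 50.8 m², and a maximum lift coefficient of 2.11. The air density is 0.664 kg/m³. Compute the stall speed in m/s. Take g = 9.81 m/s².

Weight W = mg = 14200 × 9.81 = 1.393×10^5 N.
V_stall = √(2W/(ρ·S·CL,max)) = √(2 × 1.393×10^5 / (0.664 × 50.8 × 2.11))
V_stall = √3914 = 62.6 m/s

V_stall = 62.6 m/s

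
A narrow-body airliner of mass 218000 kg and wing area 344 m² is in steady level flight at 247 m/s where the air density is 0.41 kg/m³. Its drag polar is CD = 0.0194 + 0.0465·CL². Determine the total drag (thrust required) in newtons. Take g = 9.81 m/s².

D = 1.33×10^5 N

Weight W = mg = 218000 × 9.81 = 2.1386×10^6 N; in level flight L = W.
q = ½ρv² = ½ × 0.41 × 247² = 12510 Pa.
Required CL = L/(qS) = 2.1386×10^6/(12510·344) = 0.4971.
CD = 0.0194 + 0.0465 × 0.4971² = 0.03089.
D = q·S·CD = 12510 × 344 × 0.03089 = 1.329×10^5 N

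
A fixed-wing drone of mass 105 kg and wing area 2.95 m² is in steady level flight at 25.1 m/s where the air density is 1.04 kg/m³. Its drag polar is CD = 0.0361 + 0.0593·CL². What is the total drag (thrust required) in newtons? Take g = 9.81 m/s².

D = 100 N

In steady level flight, lift balances weight: W = mg = 105 × 9.81 = 1030 N.
Dynamic pressure q = 0.5 × 1.04 × 25.1² = 327.6 Pa.
Required CL = L/(qS) = 1030/(327.6·2.95) = 1.066.
CD = 0.0361 + 0.0593 × 1.066² = 0.1035.
D = q·S·CD = 327.6 × 2.95 × 0.1035 = 99.99 N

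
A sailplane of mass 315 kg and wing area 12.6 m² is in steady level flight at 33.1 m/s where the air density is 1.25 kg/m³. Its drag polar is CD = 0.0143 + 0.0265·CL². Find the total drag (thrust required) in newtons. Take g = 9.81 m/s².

Level flight ⇒ L = W = m·g = 315 × 9.81 = 3090.2 N.
Dynamic pressure q = 0.5 × 1.25 × 33.1² = 684.8 Pa.
Required CL = L/(qS) = 3090.2/(684.8·12.6) = 0.3582.
CD = 0.0143 + 0.0265 × 0.3582² = 0.0177.
D = q·S·CD = 684.8 × 12.6 × 0.0177 = 152.7 N

D = 153 N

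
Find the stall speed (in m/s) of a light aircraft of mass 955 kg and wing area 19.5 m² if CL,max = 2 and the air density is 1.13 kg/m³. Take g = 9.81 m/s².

Weight W = mg = 955 × 9.81 = 9369 N.
From L = ½ρV²S·CL,max = W: V_stall = √(2W/(ρSCL,max)) = √(2·9369/(1.13·19.5·2))
V_stall = √425.2 = 20.6 m/s

V_stall = 20.6 m/s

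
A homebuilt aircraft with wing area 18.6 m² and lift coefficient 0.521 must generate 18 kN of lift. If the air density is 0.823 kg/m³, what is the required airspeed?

v = 67.2 m/s

L = ½ρv²S·CL ⇒ v = √(2L/(ρ·S·CL))
v = √(2 × 18000 / (0.823 × 18.6 × 0.521)) = √4514 = 67.2 m/s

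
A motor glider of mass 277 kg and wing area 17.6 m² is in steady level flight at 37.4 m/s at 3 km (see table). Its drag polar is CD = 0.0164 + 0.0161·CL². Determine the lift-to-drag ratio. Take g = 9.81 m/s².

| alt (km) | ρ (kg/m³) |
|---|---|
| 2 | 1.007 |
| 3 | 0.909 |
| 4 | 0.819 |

At 3 km, from the table: ρ = 0.909 kg/m³.
Level flight ⇒ L = W = m·g = 277 × 9.81 = 2717.4 N.
Dynamic pressure q = 0.5 × 0.909 × 37.4² = 635.7 Pa.
CL = 2W/(ρv²S) = 2×2717.4/(0.909×37.4²×17.6) = 0.2429.
CD = 0.0164 + 0.0161 × 0.2429² = 0.01735.
L/D = CL/CD = 0.2429 / 0.01735 = 14

L/D = 14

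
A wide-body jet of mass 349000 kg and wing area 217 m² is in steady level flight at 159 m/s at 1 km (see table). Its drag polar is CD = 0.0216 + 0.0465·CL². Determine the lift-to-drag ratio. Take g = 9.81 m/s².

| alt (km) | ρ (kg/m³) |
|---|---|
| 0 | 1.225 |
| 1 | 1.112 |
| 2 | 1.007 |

L/D = 14

At 1 km, from the table: ρ = 1.112 kg/m³.
Weight W = mg = 349000 × 9.81 = 3.4237×10^6 N; in level flight L = W.
Dynamic pressure q = 0.5 × 1.112 × 159² = 14060 Pa.
CL = 2W/(ρv²S) = 2×3.4237×10^6/(1.112×159²×217) = 1.122.
CD = 0.0216 + 0.0465 × 1.122² = 0.08018.
L/D = CL/CD = 1.122 / 0.08018 = 14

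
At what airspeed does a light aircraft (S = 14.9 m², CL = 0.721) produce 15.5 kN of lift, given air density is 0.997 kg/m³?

v = 53.8 m/s

L = ½ρv²S·CL ⇒ v = √(2L/(ρ·S·CL))
v = √(2 × 15500 / (0.997 × 14.9 × 0.721)) = √2894 = 53.8 m/s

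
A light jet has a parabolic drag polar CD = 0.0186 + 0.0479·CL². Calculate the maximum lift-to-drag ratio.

(L/D)max = 16.8

For CD = CD0 + K·CL², (L/D)max occurs at CL* = √(CD0/K) and equals 1/(2√(K·CD0)).
(L/D)max = 1/(2√(0.0479 × 0.0186)) = 1/(2 × 0.02985) = 16.8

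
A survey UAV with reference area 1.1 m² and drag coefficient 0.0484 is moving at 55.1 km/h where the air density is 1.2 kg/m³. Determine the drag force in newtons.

Convert speed: v = 55.1 km/h ÷ 3.6 = 15.31 m/s.
D = ½ρv²S·CD = ½ × 1.2 × 15.31² × 1.1 × 0.0484 = 7.48 N

D = 7.48 N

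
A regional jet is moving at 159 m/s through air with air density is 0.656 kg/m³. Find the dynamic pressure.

q = ½ρv² = ½ × 0.656 × 159² = 8290 Pa

q = 8290 Pa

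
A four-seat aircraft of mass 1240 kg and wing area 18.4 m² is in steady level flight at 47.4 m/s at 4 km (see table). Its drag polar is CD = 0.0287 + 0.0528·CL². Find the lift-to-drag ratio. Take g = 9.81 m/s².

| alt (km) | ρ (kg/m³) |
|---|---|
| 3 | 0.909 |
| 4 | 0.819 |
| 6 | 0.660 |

At 4 km, from the table: ρ = 0.819 kg/m³.
In steady level flight, lift balances weight: W = mg = 1240 × 9.81 = 12164 N.
q = ½ρv² = ½ × 0.819 × 47.4² = 920 Pa.
CL = W/(q·S) = 12164 / (920 × 18.4) = 0.7186.
CD = 0.0287 + 0.0528 × 0.7186² = 0.05596.
L/D = CL/CD = 0.7186 / 0.05596 = 12.8

L/D = 12.8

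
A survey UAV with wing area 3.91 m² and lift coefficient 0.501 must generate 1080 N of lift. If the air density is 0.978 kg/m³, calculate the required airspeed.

v = 33.6 m/s

L = ½ρv²S·CL ⇒ v = √(2L/(ρ·S·CL))
v = √(2 × 1080 / (0.978 × 3.91 × 0.501)) = √1127 = 33.6 m/s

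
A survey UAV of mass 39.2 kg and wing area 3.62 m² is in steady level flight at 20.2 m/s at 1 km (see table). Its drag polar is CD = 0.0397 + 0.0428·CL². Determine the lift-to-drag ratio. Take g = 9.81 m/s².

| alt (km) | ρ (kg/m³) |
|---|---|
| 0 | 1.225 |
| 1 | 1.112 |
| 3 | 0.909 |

At 1 km, from the table: ρ = 1.112 kg/m³.
Level flight ⇒ L = W = m·g = 39.2 × 9.81 = 384.55 N.
Dynamic pressure q = 0.5 × 1.112 × 20.2² = 226.9 Pa.
CL = W/(q·S) = 384.55 / (226.9 × 3.62) = 0.4682.
CD = 0.0397 + 0.0428 × 0.4682² = 0.04908.
L/D = CL/CD = 0.4682 / 0.04908 = 9.54

L/D = 9.54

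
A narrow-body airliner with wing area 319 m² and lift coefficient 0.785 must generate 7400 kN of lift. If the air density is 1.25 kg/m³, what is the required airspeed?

L = ½ρv²S·CL ⇒ v = √(2L/(ρ·S·CL))
v = √(2 × 7.4×10^6 / (1.25 × 319 × 0.785)) = √47280 = 217 m/s

v = 217 m/s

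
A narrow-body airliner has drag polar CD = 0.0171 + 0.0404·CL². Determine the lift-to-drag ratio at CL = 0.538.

L/D = 18.7

CD = 0.0171 + 0.0404 × 0.538² = 0.02879
L/D = CL/CD = 0.538 / 0.02879 = 18.7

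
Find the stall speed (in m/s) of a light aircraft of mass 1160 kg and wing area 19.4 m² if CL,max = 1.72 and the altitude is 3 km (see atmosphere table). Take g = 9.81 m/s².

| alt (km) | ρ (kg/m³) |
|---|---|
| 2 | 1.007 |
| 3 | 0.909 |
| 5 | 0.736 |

V_stall = 27.4 m/s

At 3 km, from the table: ρ = 0.909 kg/m³.
At stall, lift equals weight: L = W = m·g = 1160 × 9.81 = 11380 N.
V_stall = √(2W/(ρ·S·CL,max)) = √(2 × 11380 / (0.909 × 19.4 × 1.72))
V_stall = √750.3 = 27.4 m/s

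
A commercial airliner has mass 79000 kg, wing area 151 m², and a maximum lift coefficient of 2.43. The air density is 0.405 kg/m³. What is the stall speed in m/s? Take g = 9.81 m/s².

V_stall = 102 m/s

At stall, lift equals weight: L = W = m·g = 79000 × 9.81 = 7.75×10^5 N.
V_stall = √(2W/(ρ·S·CL,max)) = √(2 × 7.75×10^5 / (0.405 × 151 × 2.43))
V_stall = √10430 = 102 m/s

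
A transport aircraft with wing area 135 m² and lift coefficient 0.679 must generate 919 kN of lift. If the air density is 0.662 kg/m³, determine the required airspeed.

v = 174 m/s

L = ½ρv²S·CL ⇒ v = √(2L/(ρ·S·CL))
v = √(2 × 9.19×10^5 / (0.662 × 135 × 0.679)) = √30290 = 174 m/s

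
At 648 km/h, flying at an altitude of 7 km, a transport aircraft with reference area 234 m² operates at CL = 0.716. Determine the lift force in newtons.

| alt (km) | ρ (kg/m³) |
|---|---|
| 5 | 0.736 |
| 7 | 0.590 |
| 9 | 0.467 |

L = 1.6×10^6 N

At 7 km, from the table: ρ = 0.590 kg/m³.
Convert speed: v = 648 km/h ÷ 3.6 = 180 m/s.
L = ½ρv²S·CL = ½ × 0.59 × 180² × 234 × 0.716 = 1.6×10^6 N ≈ 1600 kN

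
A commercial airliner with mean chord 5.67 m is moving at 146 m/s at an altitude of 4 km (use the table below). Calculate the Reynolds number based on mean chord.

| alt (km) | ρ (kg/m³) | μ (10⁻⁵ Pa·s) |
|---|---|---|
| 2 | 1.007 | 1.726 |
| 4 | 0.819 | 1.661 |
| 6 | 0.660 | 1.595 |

At 4 km, from the table: ρ = 0.819 kg/m³, μ = 1.661×10⁻⁵ Pa·s.
Re = ρ·v·c/μ = 0.819 × 146 × 5.67 / (1.661×10⁻⁵) = 4.08×10^7

Re = 4.08×10^7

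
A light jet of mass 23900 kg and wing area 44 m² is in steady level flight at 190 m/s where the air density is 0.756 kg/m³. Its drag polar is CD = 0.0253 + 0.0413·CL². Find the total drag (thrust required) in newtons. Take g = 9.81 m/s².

Level flight ⇒ L = W = m·g = 23900 × 9.81 = 2.3446×10^5 N.
Dynamic pressure q = 0.5 × 0.756 × 190² = 13650 Pa.
CL = W/(q·S) = 2.3446×10^5 / (13650 × 44) = 0.3905.
CD = 0.0253 + 0.0413 × 0.3905² = 0.0316.
D = q·S·CD = 13650 × 44 × 0.0316 = 18970 N

D = 19000 N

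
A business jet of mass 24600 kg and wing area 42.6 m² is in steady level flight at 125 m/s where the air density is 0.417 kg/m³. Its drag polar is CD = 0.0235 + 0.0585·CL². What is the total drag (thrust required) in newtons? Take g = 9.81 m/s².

Level flight ⇒ L = W = m·g = 24600 × 9.81 = 2.4133×10^5 N.
Dynamic pressure q = 0.5 × 0.417 × 125² = 3258 Pa.
Required CL = L/(qS) = 2.4133×10^5/(3258·42.6) = 1.739.
CD = 0.0235 + 0.0585 × 1.739² = 0.2004.
D = q·S·CD = 3258 × 42.6 × 0.2004 = 27810 N

D = 27800 N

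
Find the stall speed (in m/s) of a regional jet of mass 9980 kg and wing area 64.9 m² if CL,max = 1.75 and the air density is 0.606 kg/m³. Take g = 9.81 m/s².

V_stall = 53.3 m/s

Stall occurs when L = W at CL,max. W = mg = 9980 × 9.81 = 97900 N.
V_stall = √(2W/(ρ·S·CL,max)) = √(2 × 97900 / (0.606 × 64.9 × 1.75))
V_stall = √2845 = 53.3 m/s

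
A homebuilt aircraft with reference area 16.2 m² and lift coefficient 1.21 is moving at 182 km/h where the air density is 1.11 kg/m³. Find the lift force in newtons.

L = 27800 N

Convert speed: v = 182 km/h ÷ 3.6 = 50.56 m/s.
Dynamic pressure q = ½ρv² = ½ × 1.11 × 50.56² = 1419 Pa.
L = q·S·CL = 1419 × 16.2 × 1.21 = 27800 N ≈ 27.8 kN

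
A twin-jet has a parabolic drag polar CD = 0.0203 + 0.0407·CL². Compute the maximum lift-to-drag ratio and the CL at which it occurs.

For CD = CD0 + K·CL², (L/D)max occurs at CL* = √(CD0/K) and equals 1/(2√(K·CD0)).
(L/D)max = 1/(2√(0.0407 × 0.0203)) = 1/(2 × 0.02874) = 17.4
CL* = √(0.0203/0.0407) = 0.706

(L/D)max = 17.4, at CL = 0.706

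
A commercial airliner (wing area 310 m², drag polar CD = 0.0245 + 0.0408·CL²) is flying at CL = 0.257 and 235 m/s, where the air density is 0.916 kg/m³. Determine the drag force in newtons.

D = 2.13×10^5 N

CD = 0.0245 + 0.0408 × 0.257² = 0.02719
D = ½ρv²S·CD = ½ × 0.916 × 235² × 310 × 0.02719 = 2.13×10^5 N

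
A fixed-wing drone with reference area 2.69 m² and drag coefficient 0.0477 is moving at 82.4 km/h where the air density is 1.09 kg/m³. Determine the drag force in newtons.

Convert speed: v = 82.4 km/h ÷ 3.6 = 22.89 m/s.
D = ½ρv²S·CD = ½ × 1.09 × 22.89² × 2.69 × 0.0477 = 36.6 N

D = 36.6 N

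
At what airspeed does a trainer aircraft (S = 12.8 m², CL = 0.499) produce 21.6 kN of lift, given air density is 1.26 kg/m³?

L = ½ρv²S·CL ⇒ v = √(2L/(ρ·S·CL))
v = √(2 × 21600 / (1.26 × 12.8 × 0.499)) = √5368 = 73.3 m/s

v = 73.3 m/s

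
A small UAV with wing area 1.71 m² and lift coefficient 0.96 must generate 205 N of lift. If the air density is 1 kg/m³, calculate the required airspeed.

v = 15.8 m/s

L = ½ρv²S·CL ⇒ v = √(2L/(ρ·S·CL))
v = √(2 × 205 / (1 × 1.71 × 0.96)) = √249.8 = 15.8 m/s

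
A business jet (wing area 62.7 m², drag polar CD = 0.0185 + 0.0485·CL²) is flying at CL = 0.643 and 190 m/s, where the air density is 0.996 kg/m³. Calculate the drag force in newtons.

CD = 0.0185 + 0.0485 × 0.643² = 0.03855
D = ½ρv²S·CD = ½ × 0.996 × 190² × 62.7 × 0.03855 = 43500 N

D = 43500 N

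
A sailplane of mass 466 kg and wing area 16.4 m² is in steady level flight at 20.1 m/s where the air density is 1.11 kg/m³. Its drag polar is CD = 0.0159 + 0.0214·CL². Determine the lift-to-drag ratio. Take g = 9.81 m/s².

Level flight ⇒ L = W = m·g = 466 × 9.81 = 4571.5 N.
Dynamic pressure q = 0.5 × 1.11 × 20.1² = 224.2 Pa.
CL = 2W/(ρv²S) = 2×4571.5/(1.11×20.1²×16.4) = 1.243.
CD = 0.0159 + 0.0214 × 1.243² = 0.04897.
L/D = CL/CD = 1.243 / 0.04897 = 25.4

L/D = 25.4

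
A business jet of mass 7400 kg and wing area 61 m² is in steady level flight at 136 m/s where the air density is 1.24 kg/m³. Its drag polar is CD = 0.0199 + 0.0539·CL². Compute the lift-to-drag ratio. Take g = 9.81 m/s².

L/D = 5.07

Weight W = mg = 7400 × 9.81 = 72594 N; in level flight L = W.
Dynamic pressure q = 0.5 × 1.24 × 136² = 11470 Pa.
CL = W/(q·S) = 72594 / (11470 × 61) = 0.1038.
CD = 0.0199 + 0.0539 × 0.1038² = 0.02048.
L/D = CL/CD = 0.1038 / 0.02048 = 5.07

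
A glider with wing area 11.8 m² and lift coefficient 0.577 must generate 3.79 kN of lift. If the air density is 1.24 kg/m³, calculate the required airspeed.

L = ½ρv²S·CL ⇒ v = √(2L/(ρ·S·CL))
v = √(2 × 3790 / (1.24 × 11.8 × 0.577)) = √897.8 = 30 m/s

v = 30 m/s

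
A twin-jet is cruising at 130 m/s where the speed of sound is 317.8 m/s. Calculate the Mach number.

M = 0.409

M = v/a = 130 / 317.8 = 0.409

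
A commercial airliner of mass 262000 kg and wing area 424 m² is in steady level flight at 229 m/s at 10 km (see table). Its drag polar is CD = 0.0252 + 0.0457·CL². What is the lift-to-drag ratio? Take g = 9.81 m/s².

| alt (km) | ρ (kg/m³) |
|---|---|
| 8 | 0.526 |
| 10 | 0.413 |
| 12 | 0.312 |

At 10 km, from the table: ρ = 0.413 kg/m³.
In steady level flight, lift balances weight: W = mg = 262000 × 9.81 = 2.5702×10^6 N.
q = ½ρv² = ½ × 0.413 × 229² = 10830 Pa.
Required CL = L/(qS) = 2.5702×10^6/(10830·424) = 0.5598.
CD = 0.0252 + 0.0457 × 0.5598² = 0.03952.
L/D = CL/CD = 0.5598 / 0.03952 = 14.2

L/D = 14.2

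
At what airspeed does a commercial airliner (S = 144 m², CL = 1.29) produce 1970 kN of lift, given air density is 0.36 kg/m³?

L = ½ρv²S·CL ⇒ v = √(2L/(ρ·S·CL))
v = √(2 × 1.97×10^6 / (0.36 × 144 × 1.29)) = √58920 = 243 m/s

v = 243 m/s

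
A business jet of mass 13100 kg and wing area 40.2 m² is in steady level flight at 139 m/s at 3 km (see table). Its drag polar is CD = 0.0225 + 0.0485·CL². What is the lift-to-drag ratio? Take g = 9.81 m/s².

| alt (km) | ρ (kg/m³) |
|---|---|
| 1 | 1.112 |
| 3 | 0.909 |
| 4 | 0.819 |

At 3 km, from the table: ρ = 0.909 kg/m³.
Level flight ⇒ L = W = m·g = 13100 × 9.81 = 1.2851×10^5 N.
Dynamic pressure q = 0.5 × 0.909 × 139² = 8781 Pa.
Required CL = L/(qS) = 1.2851×10^5/(8781·40.2) = 0.364.
CD = 0.0225 + 0.0485 × 0.364² = 0.02893.
L/D = CL/CD = 0.364 / 0.02893 = 12.6

L/D = 12.6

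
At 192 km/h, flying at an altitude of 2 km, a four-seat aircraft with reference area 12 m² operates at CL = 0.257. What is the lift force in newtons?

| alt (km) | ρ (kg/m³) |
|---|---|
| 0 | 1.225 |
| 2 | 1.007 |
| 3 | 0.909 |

L = 4420 N

At 2 km, from the table: ρ = 1.007 kg/m³.
Convert speed: v = 192 km/h ÷ 3.6 = 53.33 m/s.
Dynamic pressure q = ½ρv² = ½ × 1.007 × 53.33² = 1432 Pa.
L = q·S·CL = 1432 × 12 × 0.257 = 4420 N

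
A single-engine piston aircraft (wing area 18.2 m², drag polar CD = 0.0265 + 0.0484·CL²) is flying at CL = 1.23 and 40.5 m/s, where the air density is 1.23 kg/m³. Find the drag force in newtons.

CD = 0.0265 + 0.0484 × 1.23² = 0.09972
D = ½ρv²S·CD = ½ × 1.23 × 40.5² × 18.2 × 0.09972 = 1830 N

D = 1830 N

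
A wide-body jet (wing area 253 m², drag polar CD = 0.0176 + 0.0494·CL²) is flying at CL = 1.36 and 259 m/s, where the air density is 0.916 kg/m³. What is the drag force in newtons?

CD = 0.0176 + 0.0494 × 1.36² = 0.109
D = ½ρv²S·CD = ½ × 0.916 × 259² × 253 × 0.109 = 8.47×10^5 N

D = 8.47×10^5 N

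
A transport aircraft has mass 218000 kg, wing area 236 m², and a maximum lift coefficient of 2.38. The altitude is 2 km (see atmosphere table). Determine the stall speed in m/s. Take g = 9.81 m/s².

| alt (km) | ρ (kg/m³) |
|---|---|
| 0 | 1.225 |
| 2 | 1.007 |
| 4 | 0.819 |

V_stall = 87 m/s

At 2 km, from the table: ρ = 1.007 kg/m³.
At stall, lift equals weight: L = W = m·g = 218000 × 9.81 = 2.139×10^6 N.
V_stall = √(2W/(ρ·S·CL,max)) = √(2 × 2.139×10^6 / (1.007 × 236 × 2.38))
V_stall = √7562 = 87 m/s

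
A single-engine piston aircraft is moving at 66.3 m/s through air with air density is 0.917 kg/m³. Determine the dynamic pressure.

q = ½ρv² = ½ × 0.917 × 66.3² = 2020 Pa

q = 2020 Pa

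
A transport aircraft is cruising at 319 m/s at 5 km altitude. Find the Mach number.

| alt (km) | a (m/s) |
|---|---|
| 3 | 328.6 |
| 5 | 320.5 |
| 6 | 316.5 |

M = 0.995

At 5 km, from the table: a = 320.5 m/s.
M = v/a = 319 / 320.5 = 0.995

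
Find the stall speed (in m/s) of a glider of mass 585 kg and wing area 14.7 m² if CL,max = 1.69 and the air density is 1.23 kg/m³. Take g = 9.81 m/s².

At stall, lift equals weight: L = W = m·g = 585 × 9.81 = 5739 N.
From L = ½ρV²S·CL,max = W: V_stall = √(2W/(ρSCL,max)) = √(2·5739/(1.23·14.7·1.69))
V_stall = √375.6 = 19.4 m/s

V_stall = 19.4 m/s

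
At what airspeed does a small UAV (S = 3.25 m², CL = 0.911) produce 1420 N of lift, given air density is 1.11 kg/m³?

v = 29.4 m/s

L = ½ρv²S·CL ⇒ v = √(2L/(ρ·S·CL))
v = √(2 × 1420 / (1.11 × 3.25 × 0.911)) = √864.2 = 29.4 m/s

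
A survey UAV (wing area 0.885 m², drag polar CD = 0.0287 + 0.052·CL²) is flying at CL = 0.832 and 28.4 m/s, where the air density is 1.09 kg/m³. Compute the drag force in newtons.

CD = 0.0287 + 0.052 × 0.832² = 0.0647
D = ½ρv²S·CD = ½ × 1.09 × 28.4² × 0.885 × 0.0647 = 25.2 N

D = 25.2 N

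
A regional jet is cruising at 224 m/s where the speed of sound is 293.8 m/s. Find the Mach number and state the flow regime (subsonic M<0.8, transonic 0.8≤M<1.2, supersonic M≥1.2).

M = 0.762 (subsonic)

M = v/a = 224 / 293.8 = 0.762
M = 0.762 → subsonic.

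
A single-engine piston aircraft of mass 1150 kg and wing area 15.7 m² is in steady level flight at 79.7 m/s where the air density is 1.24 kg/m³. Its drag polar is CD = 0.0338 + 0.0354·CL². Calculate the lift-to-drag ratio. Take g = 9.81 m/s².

Weight W = mg = 1150 × 9.81 = 11282 N; in level flight L = W.
Dynamic pressure q = 0.5 × 1.24 × 79.7² = 3938 Pa.
CL = 2W/(ρv²S) = 2×11282/(1.24×79.7²×15.7) = 0.1825.
CD = 0.0338 + 0.0354 × 0.1825² = 0.03498.
L/D = CL/CD = 0.1825 / 0.03498 = 5.22

L/D = 5.22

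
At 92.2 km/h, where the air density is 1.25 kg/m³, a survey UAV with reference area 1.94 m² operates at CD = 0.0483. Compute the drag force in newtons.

D = 38.4 N

Convert speed: v = 92.2 km/h ÷ 3.6 = 25.61 m/s.
D = ½ρv²S·CD = ½ × 1.25 × 25.61² × 1.94 × 0.0483 = 38.4 N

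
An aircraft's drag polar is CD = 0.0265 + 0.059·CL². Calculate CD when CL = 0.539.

CD = 0.0436

CD = 0.0265 + 0.059 × 0.539² = 0.0265 + 0.01714 = 0.0436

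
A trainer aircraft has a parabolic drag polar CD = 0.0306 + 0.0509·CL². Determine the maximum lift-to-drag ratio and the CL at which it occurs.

(L/D)max = 12.7, at CL = 0.775

For CD = CD0 + K·CL², (L/D)max occurs at CL* = √(CD0/K) and equals 1/(2√(K·CD0)).
(L/D)max = 1/(2√(0.0509 × 0.0306)) = 1/(2 × 0.03947) = 12.7
CL* = √(0.0306/0.0509) = 0.775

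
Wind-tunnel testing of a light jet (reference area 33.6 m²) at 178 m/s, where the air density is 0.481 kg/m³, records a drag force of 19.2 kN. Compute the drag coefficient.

From D = ½ρv²S·CD, rearranging gives CD = 2D/(ρv²S).
CD = 2 × 19200 / (0.481 × 178² × 33.6) = 0.075

CD = 0.075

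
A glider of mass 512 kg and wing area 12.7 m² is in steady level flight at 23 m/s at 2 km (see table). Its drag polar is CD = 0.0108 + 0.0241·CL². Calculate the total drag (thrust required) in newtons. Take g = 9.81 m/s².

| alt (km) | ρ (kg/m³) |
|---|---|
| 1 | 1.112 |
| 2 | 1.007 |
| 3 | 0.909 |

At 2 km, from the table: ρ = 1.007 kg/m³.
Weight W = mg = 512 × 9.81 = 5022.7 N; in level flight L = W.
q = ½ρv² = ½ × 1.007 × 23² = 266.4 Pa.
CL = 2W/(ρv²S) = 2×5022.7/(1.007×23²×12.7) = 1.485.
CD = 0.0108 + 0.0241 × 1.485² = 0.06393.
D = q·S·CD = 266.4 × 12.7 × 0.06393 = 216.3 N

D = 216 N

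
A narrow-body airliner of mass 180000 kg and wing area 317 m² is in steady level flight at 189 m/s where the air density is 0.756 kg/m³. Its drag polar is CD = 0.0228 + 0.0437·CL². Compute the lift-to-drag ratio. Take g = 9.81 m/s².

Level flight ⇒ L = W = m·g = 180000 × 9.81 = 1.7658×10^6 N.
Dynamic pressure q = 0.5 × 0.756 × 189² = 13500 Pa.
Required CL = L/(qS) = 1.7658×10^6/(13500·317) = 0.4125.
CD = 0.0228 + 0.0437 × 0.4125² = 0.03024.
L/D = CL/CD = 0.4125 / 0.03024 = 13.6

L/D = 13.6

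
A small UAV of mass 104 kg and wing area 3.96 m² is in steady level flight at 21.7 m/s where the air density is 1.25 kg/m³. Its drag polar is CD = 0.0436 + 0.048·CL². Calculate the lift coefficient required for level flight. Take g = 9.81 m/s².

Weight W = mg = 104 × 9.81 = 1020.2 N; in level flight L = W.
q = ½ρv² = ½ × 1.25 × 21.7² = 294.3 Pa.
CL = W/(q·S) = 1020.2 / (294.3 × 3.96) = 0.8754.

CL = 0.875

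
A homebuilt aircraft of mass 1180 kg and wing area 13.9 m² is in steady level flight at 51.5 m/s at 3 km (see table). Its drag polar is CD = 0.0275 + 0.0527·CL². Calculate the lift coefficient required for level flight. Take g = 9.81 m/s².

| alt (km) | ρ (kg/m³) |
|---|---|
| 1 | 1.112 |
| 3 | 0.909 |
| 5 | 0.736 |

At 3 km, from the table: ρ = 0.909 kg/m³.
Level flight ⇒ L = W = m·g = 1180 × 9.81 = 11576 N.
Dynamic pressure q = 0.5 × 0.909 × 51.5² = 1205 Pa.
Required CL = L/(qS) = 11576/(1205·13.9) = 0.6909.

CL = 0.691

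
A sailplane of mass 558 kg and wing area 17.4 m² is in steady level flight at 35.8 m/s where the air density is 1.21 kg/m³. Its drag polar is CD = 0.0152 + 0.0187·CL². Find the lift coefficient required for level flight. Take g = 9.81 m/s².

CL = 0.406

Level flight ⇒ L = W = m·g = 558 × 9.81 = 5474 N.
Dynamic pressure q = 0.5 × 1.21 × 35.8² = 775.4 Pa.
CL = 2W/(ρv²S) = 2×5474/(1.21×35.8²×17.4) = 0.4057.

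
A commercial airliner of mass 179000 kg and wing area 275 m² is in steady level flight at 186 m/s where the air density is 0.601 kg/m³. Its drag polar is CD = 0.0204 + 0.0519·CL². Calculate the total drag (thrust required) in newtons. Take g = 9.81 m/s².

D = 1.14×10^5 N

In steady level flight, lift balances weight: W = mg = 179000 × 9.81 = 1.756×10^6 N.
q = ½ρv² = ½ × 0.601 × 186² = 10400 Pa.
Required CL = L/(qS) = 1.756×10^6/(10400·275) = 0.6142.
CD = 0.0204 + 0.0519 × 0.6142² = 0.03998.
D = q·S·CD = 10400 × 275 × 0.03998 = 1.143×10^5 N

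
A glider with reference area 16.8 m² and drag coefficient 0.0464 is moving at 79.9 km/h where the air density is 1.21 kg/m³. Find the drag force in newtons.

D = 232 N

Convert speed: v = 79.9 km/h ÷ 3.6 = 22.19 m/s.
D = ½ρv²S·CD = ½ × 1.21 × 22.19² × 16.8 × 0.0464 = 232 N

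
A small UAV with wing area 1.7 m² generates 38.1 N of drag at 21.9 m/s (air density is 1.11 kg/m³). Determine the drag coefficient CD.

From D = ½ρv²S·CD, rearranging gives CD = 2D/(ρv²S).
CD = 2 × 38.1 / (1.11 × 21.9² × 1.7) = 0.0842

CD = 0.0842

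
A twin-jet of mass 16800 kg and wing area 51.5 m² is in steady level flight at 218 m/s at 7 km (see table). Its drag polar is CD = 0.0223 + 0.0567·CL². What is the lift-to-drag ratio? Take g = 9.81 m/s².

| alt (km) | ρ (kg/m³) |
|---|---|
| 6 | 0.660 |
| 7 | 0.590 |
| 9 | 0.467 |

At 7 km, from the table: ρ = 0.590 kg/m³.
Level flight ⇒ L = W = m·g = 16800 × 9.81 = 1.6481×10^5 N.
Dynamic pressure q = 0.5 × 0.59 × 218² = 14020 Pa.
CL = W/(q·S) = 1.6481×10^5 / (14020 × 51.5) = 0.2283.
CD = 0.0223 + 0.0567 × 0.2283² = 0.02525.
L/D = CL/CD = 0.2283 / 0.02525 = 9.04

L/D = 9.04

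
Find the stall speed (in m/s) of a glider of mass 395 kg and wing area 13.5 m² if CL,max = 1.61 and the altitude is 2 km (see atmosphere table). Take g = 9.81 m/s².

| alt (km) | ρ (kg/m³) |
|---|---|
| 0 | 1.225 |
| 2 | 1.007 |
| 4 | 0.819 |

At 2 km, from the table: ρ = 1.007 kg/m³.
Weight W = mg = 395 × 9.81 = 3875 N.
From L = ½ρV²S·CL,max = W: V_stall = √(2W/(ρSCL,max)) = √(2·3875/(1.007·13.5·1.61))
V_stall = √354.1 = 18.8 m/s

V_stall = 18.8 m/s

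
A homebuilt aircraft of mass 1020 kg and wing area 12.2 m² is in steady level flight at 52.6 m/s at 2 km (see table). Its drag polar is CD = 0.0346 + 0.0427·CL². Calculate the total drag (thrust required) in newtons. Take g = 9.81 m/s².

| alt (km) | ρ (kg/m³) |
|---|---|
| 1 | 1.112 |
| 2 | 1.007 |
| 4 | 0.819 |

D = 840 N

At 2 km, from the table: ρ = 1.007 kg/m³.
In steady level flight, lift balances weight: W = mg = 1020 × 9.81 = 10006 N.
q = ½ρv² = ½ × 1.007 × 52.6² = 1393 Pa.
CL = W/(q·S) = 10006 / (1393 × 12.2) = 0.5888.
CD = 0.0346 + 0.0427 × 0.5888² = 0.0494.
D = q·S·CD = 1393 × 12.2 × 0.0494 = 839.6 N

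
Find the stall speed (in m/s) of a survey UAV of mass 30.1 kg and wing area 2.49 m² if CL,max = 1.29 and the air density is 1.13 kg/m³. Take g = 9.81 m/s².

V_stall = 12.8 m/s

Stall occurs when L = W at CL,max. W = mg = 30.1 × 9.81 = 295.3 N.
V_stall = √(2W/(ρ·S·CL,max)) = √(2 × 295.3 / (1.13 × 2.49 × 1.29))
V_stall = √162.7 = 12.8 m/s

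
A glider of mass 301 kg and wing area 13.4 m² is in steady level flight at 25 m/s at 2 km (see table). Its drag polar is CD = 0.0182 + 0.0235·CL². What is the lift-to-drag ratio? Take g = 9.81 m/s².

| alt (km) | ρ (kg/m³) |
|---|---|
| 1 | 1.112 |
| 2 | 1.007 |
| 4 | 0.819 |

L/D = 23.6

At 2 km, from the table: ρ = 1.007 kg/m³.
In steady level flight, lift balances weight: W = mg = 301 × 9.81 = 2952.8 N.
Dynamic pressure q = 0.5 × 1.007 × 25² = 314.7 Pa.
Required CL = L/(qS) = 2952.8/(314.7·13.4) = 0.7002.
CD = 0.0182 + 0.0235 × 0.7002² = 0.02972.
L/D = CL/CD = 0.7002 / 0.02972 = 23.6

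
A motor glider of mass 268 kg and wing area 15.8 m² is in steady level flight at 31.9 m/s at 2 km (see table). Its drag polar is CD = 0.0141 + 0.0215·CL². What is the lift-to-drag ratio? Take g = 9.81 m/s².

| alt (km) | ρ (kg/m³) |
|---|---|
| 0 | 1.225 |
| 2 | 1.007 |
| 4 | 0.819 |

L/D = 19.8

At 2 km, from the table: ρ = 1.007 kg/m³.
Weight W = mg = 268 × 9.81 = 2629.1 N; in level flight L = W.
q = ½ρv² = ½ × 1.007 × 31.9² = 512.4 Pa.
CL = W/(q·S) = 2629.1 / (512.4 × 15.8) = 0.3248.
CD = 0.0141 + 0.0215 × 0.3248² = 0.01637.
L/D = CL/CD = 0.3248 / 0.01637 = 19.8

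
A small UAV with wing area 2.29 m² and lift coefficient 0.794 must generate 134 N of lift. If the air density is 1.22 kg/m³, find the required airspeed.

v = 11 m/s

L = ½ρv²S·CL ⇒ v = √(2L/(ρ·S·CL))
v = √(2 × 134 / (1.22 × 2.29 × 0.794)) = √120.8 = 11 m/s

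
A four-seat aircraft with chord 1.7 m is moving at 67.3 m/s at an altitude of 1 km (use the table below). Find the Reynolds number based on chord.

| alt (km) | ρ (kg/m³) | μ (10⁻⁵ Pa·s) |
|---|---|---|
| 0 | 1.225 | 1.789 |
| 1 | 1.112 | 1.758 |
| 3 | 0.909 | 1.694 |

At 1 km, from the table: ρ = 1.112 kg/m³, μ = 1.758×10⁻⁵ Pa·s.
Re = ρ·v·c/μ = 1.112 × 67.3 × 1.7 / (1.758×10⁻⁵) = 7.24×10^6

Re = 7.24×10^6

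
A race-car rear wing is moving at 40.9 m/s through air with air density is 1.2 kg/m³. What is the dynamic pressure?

q = 1000 Pa

q = ½ρv² = ½ × 1.2 × 40.9² = 1000 Pa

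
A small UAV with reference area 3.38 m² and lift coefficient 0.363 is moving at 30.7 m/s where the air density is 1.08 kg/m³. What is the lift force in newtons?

L = 624 N

Dynamic pressure q = ½ρv² = ½ × 1.08 × 30.7² = 508.9 Pa.
L = q·S·CL = 508.9 × 3.38 × 0.363 = 624 N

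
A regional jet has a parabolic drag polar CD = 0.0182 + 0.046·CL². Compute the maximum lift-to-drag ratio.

For CD = CD0 + K·CL², (L/D)max occurs at CL* = √(CD0/K) and equals 1/(2√(K·CD0)).
(L/D)max = 1/(2√(0.046 × 0.0182)) = 1/(2 × 0.02893) = 17.3

(L/D)max = 17.3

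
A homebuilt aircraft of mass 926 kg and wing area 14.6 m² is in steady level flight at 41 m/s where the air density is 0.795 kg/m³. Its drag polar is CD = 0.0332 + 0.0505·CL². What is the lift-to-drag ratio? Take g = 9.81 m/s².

In steady level flight, lift balances weight: W = mg = 926 × 9.81 = 9084.1 N.
q = ½ρv² = ½ × 0.795 × 41² = 668.2 Pa.
Required CL = L/(qS) = 9084.1/(668.2·14.6) = 0.9312.
CD = 0.0332 + 0.0505 × 0.9312² = 0.07699.
L/D = CL/CD = 0.9312 / 0.07699 = 12.1

L/D = 12.1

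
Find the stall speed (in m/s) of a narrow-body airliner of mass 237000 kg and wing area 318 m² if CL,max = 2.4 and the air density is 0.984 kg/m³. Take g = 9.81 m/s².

V_stall = 78.7 m/s

Weight W = mg = 237000 × 9.81 = 2.325×10^6 N.
From L = ½ρV²S·CL,max = W: V_stall = √(2W/(ρSCL,max)) = √(2·2.325×10^6/(0.984·318·2.4))
V_stall = √6192 = 78.7 m/s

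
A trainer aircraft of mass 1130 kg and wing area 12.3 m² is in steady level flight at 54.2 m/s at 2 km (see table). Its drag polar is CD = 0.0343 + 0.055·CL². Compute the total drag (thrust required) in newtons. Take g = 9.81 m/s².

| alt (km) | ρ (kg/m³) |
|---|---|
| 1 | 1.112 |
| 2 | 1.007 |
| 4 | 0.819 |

D = 996 N

At 2 km, from the table: ρ = 1.007 kg/m³.
Level flight ⇒ L = W = m·g = 1130 × 9.81 = 11085 N.
Dynamic pressure q = 0.5 × 1.007 × 54.2² = 1479 Pa.
Required CL = L/(qS) = 11085/(1479·12.3) = 0.6093.
CD = 0.0343 + 0.055 × 0.6093² = 0.05472.
D = q·S·CD = 1479 × 12.3 × 0.05472 = 995.5 N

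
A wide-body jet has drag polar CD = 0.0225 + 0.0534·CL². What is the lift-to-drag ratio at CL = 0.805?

CD = 0.0225 + 0.0534 × 0.805² = 0.0571
L/D = CL/CD = 0.805 / 0.0571 = 14.1

L/D = 14.1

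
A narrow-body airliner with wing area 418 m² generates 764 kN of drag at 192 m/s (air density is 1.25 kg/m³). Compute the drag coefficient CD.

CD = 0.0793

From D = ½ρv²S·CD, rearranging gives CD = 2D/(ρv²S).
CD = 2 × 7.64×10^5 / (1.25 × 192² × 418) = 0.0793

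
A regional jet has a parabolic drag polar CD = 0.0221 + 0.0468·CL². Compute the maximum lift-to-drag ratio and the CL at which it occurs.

(L/D)max = 15.5, at CL = 0.687

For CD = CD0 + K·CL², (L/D)max occurs at CL* = √(CD0/K) and equals 1/(2√(K·CD0)).
(L/D)max = 1/(2√(0.0468 × 0.0221)) = 1/(2 × 0.03216) = 15.5
CL* = √(0.0221/0.0468) = 0.687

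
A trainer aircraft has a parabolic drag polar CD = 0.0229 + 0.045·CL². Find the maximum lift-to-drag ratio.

(L/D)max = 15.6

For CD = CD0 + K·CL², (L/D)max occurs at CL* = √(CD0/K) and equals 1/(2√(K·CD0)).
(L/D)max = 1/(2√(0.045 × 0.0229)) = 1/(2 × 0.0321) = 15.6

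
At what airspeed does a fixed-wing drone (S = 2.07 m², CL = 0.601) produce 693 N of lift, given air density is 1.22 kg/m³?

v = 30.2 m/s

L = ½ρv²S·CL ⇒ v = √(2L/(ρ·S·CL))
v = √(2 × 693 / (1.22 × 2.07 × 0.601)) = √913.2 = 30.2 m/s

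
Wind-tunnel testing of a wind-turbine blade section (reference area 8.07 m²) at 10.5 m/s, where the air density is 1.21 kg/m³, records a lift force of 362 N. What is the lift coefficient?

CL = 0.673

From L = ½ρv²S·CL, rearranging gives CL = 2L/(ρv²S).
CL = 2 × 362 / (1.21 × 10.5² × 8.07) = 0.673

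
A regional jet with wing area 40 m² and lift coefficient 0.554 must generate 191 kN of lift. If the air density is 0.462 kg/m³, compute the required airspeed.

L = ½ρv²S·CL ⇒ v = √(2L/(ρ·S·CL))
v = √(2 × 1.91×10^5 / (0.462 × 40 × 0.554)) = √37310 = 193 m/s

v = 193 m/s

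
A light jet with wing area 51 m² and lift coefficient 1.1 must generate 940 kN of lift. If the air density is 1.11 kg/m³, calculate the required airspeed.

L = ½ρv²S·CL ⇒ v = √(2L/(ρ·S·CL))
v = √(2 × 9.4×10^5 / (1.11 × 51 × 1.1)) = √30190 = 174 m/s

v = 174 m/s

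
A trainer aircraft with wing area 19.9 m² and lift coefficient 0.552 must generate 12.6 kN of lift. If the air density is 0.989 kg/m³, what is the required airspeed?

v = 48.2 m/s

L = ½ρv²S·CL ⇒ v = √(2L/(ρ·S·CL))
v = √(2 × 12600 / (0.989 × 19.9 × 0.552)) = √2320 = 48.2 m/s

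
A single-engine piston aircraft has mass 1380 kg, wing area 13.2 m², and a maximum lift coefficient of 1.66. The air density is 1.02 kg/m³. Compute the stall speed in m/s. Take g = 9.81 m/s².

V_stall = 34.8 m/s

Stall occurs when L = W at CL,max. W = mg = 1380 × 9.81 = 13540 N.
From L = ½ρV²S·CL,max = W: V_stall = √(2W/(ρSCL,max)) = √(2·13540/(1.02·13.2·1.66))
V_stall = √1211 = 34.8 m/s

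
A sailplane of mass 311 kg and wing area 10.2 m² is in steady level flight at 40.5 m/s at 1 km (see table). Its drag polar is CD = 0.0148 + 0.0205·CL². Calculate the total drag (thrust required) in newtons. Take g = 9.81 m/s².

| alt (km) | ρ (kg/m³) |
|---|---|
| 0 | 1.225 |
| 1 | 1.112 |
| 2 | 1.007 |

D = 158 N

At 1 km, from the table: ρ = 1.112 kg/m³.
In steady level flight, lift balances weight: W = mg = 311 × 9.81 = 3050.9 N.
q = ½ρv² = ½ × 1.112 × 40.5² = 912 Pa.
CL = W/(q·S) = 3050.9 / (912 × 10.2) = 0.328.
CD = 0.0148 + 0.0205 × 0.328² = 0.01701.
D = q·S·CD = 912 × 10.2 × 0.01701 = 158.2 N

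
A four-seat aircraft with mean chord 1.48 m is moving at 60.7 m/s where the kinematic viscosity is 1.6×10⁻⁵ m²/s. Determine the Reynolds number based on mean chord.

Re = v·c/ν = 60.7 × 1.48 / (1.6×10⁻⁵) = 5.61×10^6

Re = 5.61×10^6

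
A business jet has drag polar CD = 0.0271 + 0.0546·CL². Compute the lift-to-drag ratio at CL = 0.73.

L/D = 13

CD = 0.0271 + 0.0546 × 0.73² = 0.0562
L/D = CL/CD = 0.73 / 0.0562 = 13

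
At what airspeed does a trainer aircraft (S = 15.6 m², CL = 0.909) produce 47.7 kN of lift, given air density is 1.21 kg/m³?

L = ½ρv²S·CL ⇒ v = √(2L/(ρ·S·CL))
v = √(2 × 47700 / (1.21 × 15.6 × 0.909)) = √5560 = 74.6 m/s

v = 74.6 m/s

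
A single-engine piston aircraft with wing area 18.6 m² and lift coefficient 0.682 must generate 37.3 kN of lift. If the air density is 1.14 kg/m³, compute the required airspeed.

L = ½ρv²S·CL ⇒ v = √(2L/(ρ·S·CL))
v = √(2 × 37300 / (1.14 × 18.6 × 0.682)) = √5159 = 71.8 m/s

v = 71.8 m/s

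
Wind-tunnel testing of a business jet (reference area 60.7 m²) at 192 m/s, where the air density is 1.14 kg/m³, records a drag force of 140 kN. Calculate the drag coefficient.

CD = 0.11

From D = ½ρv²S·CD, rearranging gives CD = 2D/(ρv²S).
CD = 2 × 1.4×10^5 / (1.14 × 192² × 60.7) = 0.11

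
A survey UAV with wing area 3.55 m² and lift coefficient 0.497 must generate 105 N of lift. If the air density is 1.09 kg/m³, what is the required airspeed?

L = ½ρv²S·CL ⇒ v = √(2L/(ρ·S·CL))
v = √(2 × 105 / (1.09 × 3.55 × 0.497)) = √109.2 = 10.4 m/s

v = 10.4 m/s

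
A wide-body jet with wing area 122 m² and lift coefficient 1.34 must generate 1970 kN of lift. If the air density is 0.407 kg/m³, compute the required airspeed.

v = 243 m/s

L = ½ρv²S·CL ⇒ v = √(2L/(ρ·S·CL))
v = √(2 × 1.97×10^6 / (0.407 × 122 × 1.34)) = √59220 = 243 m/s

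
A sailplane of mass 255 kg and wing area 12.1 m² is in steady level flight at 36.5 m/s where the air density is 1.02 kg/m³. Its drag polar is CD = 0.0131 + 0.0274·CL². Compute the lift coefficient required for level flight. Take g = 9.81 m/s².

CL = 0.304

Weight W = mg = 255 × 9.81 = 2501.6 N; in level flight L = W.
q = ½ρv² = ½ × 1.02 × 36.5² = 679.4 Pa.
Required CL = L/(qS) = 2501.6/(679.4·12.1) = 0.3043.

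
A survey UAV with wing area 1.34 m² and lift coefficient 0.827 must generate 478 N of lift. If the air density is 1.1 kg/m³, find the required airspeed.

v = 28 m/s

L = ½ρv²S·CL ⇒ v = √(2L/(ρ·S·CL))
v = √(2 × 478 / (1.1 × 1.34 × 0.827)) = √784.3 = 28 m/s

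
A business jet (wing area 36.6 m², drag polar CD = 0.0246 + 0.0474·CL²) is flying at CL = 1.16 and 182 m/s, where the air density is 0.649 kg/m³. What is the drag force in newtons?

CD = 0.0246 + 0.0474 × 1.16² = 0.08838
D = ½ρv²S·CD = ½ × 0.649 × 182² × 36.6 × 0.08838 = 34800 N

D = 34800 N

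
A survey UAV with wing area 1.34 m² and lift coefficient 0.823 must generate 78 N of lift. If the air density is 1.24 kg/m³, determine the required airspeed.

v = 10.7 m/s

L = ½ρv²S·CL ⇒ v = √(2L/(ρ·S·CL))
v = √(2 × 78 / (1.24 × 1.34 × 0.823)) = √114.1 = 10.7 m/s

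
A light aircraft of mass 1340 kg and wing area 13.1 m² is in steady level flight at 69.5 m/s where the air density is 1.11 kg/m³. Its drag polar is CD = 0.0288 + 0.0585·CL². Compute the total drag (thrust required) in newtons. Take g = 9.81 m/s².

D = 1300 N

Level flight ⇒ L = W = m·g = 1340 × 9.81 = 13145 N.
q = ½ρv² = ½ × 1.11 × 69.5² = 2681 Pa.
CL = 2W/(ρv²S) = 2×13145/(1.11×69.5²×13.1) = 0.3743.
CD = 0.0288 + 0.0585 × 0.3743² = 0.037.
D = q·S·CD = 2681 × 13.1 × 0.037 = 1299 N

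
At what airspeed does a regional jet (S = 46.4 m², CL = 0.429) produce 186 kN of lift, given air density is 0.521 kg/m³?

L = ½ρv²S·CL ⇒ v = √(2L/(ρ·S·CL))
v = √(2 × 1.86×10^5 / (0.521 × 46.4 × 0.429)) = √35870 = 189 m/s

v = 189 m/s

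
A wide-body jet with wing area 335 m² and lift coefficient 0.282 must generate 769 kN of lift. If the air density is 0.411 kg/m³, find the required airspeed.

L = ½ρv²S·CL ⇒ v = √(2L/(ρ·S·CL))
v = √(2 × 7.69×10^5 / (0.411 × 335 × 0.282)) = √39610 = 199 m/s

v = 199 m/s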